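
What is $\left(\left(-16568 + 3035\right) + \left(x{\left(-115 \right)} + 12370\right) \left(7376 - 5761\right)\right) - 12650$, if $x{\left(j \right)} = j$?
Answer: $19765642$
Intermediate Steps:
$\left(\left(-16568 + 3035\right) + \left(x{\left(-115 \right)} + 12370\right) \left(7376 - 5761\right)\right) - 12650 = \left(\left(-16568 + 3035\right) + \left(-115 + 12370\right) \left(7376 - 5761\right)\right) - 12650 = \left(-13533 + 12255 \cdot 1615\right) - 12650 = \left(-13533 + 19791825\right) - 12650 = 19778292 - 12650 = 19765642$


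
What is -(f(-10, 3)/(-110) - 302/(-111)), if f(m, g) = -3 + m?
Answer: -34663/12210 ≈ -2.8389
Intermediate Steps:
-(f(-10, 3)/(-110) - 302/(-111)) = -((-3 - 10)/(-110) - 302/(-111)) = -(-13*(-1/110) - 302*(-1/111)) = -(13/110 + 302/111) = -1*34663/12210 = -34663/12210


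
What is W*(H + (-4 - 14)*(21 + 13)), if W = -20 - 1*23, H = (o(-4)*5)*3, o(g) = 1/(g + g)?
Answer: 211173/8 ≈ 26397.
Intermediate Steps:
o(g) = 1/(2*g)
H = -15/8 (H = (((½)/(-4))*5)*3 = (((½)*(-¼))*5)*3 = -⅛*5*3 = -5/8*3 = -15/8 ≈ -1.8750)
W = -43 (W = -20 - 23 = -43)
W*(H + (-4 - 14)*(21 + 13)) = -43*(-15/8 + (-4 - 14)*(21 + 13)) = -43*(-15/8 - 18*34) = -43*(-15/8 - 612) = -43*(-4911/8) = 211173/8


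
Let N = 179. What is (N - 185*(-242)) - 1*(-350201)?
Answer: 395150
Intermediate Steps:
(N - 185*(-242)) - 1*(-350201) = (179 - 185*(-242)) - 1*(-350201) = (179 + 44770) + 350201 = 44949 + 350201 = 395150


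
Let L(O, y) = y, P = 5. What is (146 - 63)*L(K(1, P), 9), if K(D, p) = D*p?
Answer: 747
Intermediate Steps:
(146 - 63)*L(K(1, P), 9) = (146 - 63)*9 = 83*9 = 747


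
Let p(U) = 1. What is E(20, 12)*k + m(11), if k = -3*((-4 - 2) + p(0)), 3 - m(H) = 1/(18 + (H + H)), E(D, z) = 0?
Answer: 119/40 ≈ 2.9750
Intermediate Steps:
m(H) = 3 - 1/(18 + 2*H) (m(H) = 3 - 1/(18 + (H + H)) = 3 - 1/(18 + 2*H))
k = 15 (k = -3*((-4 - 2) + 1) = -3*(-6 + 1) = -3*(-5) = 15)
E(20, 12)*k + m(11) = 0*15 + (53 + 6*11)/(2*(9 + 11)) = 0 + (½)*(53 + 66)/20 = 0 + (½)*(1/20)*119 = 0 + 119/40 = 119/40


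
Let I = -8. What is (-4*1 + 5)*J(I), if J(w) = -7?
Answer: -7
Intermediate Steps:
(-4*1 + 5)*J(I) = (-4*1 + 5)*(-7) = (-4 + 5)*(-7) = 1*(-7) = -7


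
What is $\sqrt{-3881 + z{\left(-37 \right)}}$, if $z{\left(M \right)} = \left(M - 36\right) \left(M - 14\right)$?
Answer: $i \sqrt{158} \approx 12.57 i$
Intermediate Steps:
$z{\left(M \right)} = \left(-36 + M\right) \left(-14 + M\right)$
$\sqrt{-3881 + z{\left(-37 \right)}} = \sqrt{-3881 + \left(504 + \left(-37\right)^{2} - -1850\right)} = \sqrt{-3881 + \left(504 + 1369 + 1850\right)} = \sqrt{-3881 + 3723} = \sqrt{-158} = i \sqrt{158}$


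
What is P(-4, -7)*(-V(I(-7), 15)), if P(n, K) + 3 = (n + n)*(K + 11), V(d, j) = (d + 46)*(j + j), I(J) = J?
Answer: 40950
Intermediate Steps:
V(d, j) = 2*j*(46 + d) (V(d, j) = (46 + d)*(2*j) = 2*j*(46 + d))
P(n, K) = -3 + 2*n*(11 + K) (P(n, K) = -3 + (n + n)*(K + 11) = -3 + (2*n)*(11 + K) = -3 + 2*n*(11 + K))
P(-4, -7)*(-V(I(-7), 15)) = (-3 + 22*(-4) + 2*(-7)*(-4))*(-2*15*(46 - 7)) = (-3 - 88 + 56)*(-2*15*39) = -(-35)*1170 = -35*(-1170) = 40950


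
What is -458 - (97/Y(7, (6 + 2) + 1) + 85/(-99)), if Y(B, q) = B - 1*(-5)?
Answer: -184229/396 ≈ -465.22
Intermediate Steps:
Y(B, q) = 5 + B (Y(B, q) = B + 5 = 5 + B)
-458 - (97/Y(7, (6 + 2) + 1) + 85/(-99)) = -458 - (97/(5 + 7) + 85/(-99)) = -458 - (97/12 + 85*(-1/99)) = -458 - (97*(1/12) - 85/99) = -458 - (97/12 - 85/99) = -458 - 1*2861/396 = -458 - 2861/396 = -184229/396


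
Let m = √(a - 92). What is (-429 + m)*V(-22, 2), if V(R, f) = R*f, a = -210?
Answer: 18876 - 44*I*√302 ≈ 18876.0 - 764.64*I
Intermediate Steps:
m = I*√302 (m = √(-210 - 92) = √(-302) = I*√302 ≈ 17.378*I)
(-429 + m)*V(-22, 2) = (-429 + I*√302)*(-22*2) = (-429 + I*√302)*(-44) = 18876 - 44*I*√302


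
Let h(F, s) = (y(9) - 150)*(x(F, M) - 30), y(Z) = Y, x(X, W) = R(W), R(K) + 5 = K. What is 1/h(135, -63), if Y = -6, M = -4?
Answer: 1/6084 ≈ 0.00016437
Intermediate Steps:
R(K) = -5 + K
x(X, W) = -5 + W
y(Z) = -6
h(F, s) = 6084 (h(F, s) = (-6 - 150)*((-5 - 4) - 30) = -156*(-9 - 30) = -156*(-39) = 6084)
1/h(135, -63) = 1/6084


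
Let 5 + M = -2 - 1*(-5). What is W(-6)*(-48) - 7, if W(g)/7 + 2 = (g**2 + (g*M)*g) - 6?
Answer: 14777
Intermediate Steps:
M = -2 (M = -5 + (-2 - 1*(-5)) = -5 + (-2 + 5) = -5 + 3 = -2)
W(g) = -56 - 7*g**2 (W(g) = -14 + 7*((g**2 + (g*(-2))*g) - 6) = -14 + 7*((g**2 + (-2*g)*g) - 6) = -14 + 7*((g**2 - 2*g**2) - 6) = -14 + 7*(-g**2 - 6) = -14 + 7*(-6 - g**2) = -14 + (-42 - 7*g**2) = -56 - 7*g**2)
W(-6)*(-48) - 7 = (-56 - 7*(-6)**2)*(-48) - 7 = (-56 - 7*36)*(-48) - 7 = (-56 - 252)*(-48) - 7 = -308*(-48) - 7 = 14784 - 7 = 14777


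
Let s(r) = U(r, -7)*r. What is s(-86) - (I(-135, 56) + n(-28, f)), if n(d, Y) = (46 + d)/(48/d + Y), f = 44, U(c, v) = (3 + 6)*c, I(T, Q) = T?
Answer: 9871389/148 ≈ 66699.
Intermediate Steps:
U(c, v) = 9*c
n(d, Y) = (46 + d)/(Y + 48/d)
s(r) = 9*r² (s(r) = (9*r)*r = 9*r²)
s(-86) - (I(-135, 56) + n(-28, f)) = 9*(-86)² - (-135 - 28*(46 - 28)/(48 + 44*(-28))) = 9*7396 - (-135 - 28*18/(48 - 1232)) = 66564 - (-135 - 28*18/(-1184)) = 66564 - (-135 - 28*(-1/1184)*18) = 66564 - (-135 + 63/148) = 66564 - 1*(-19917/148) = 66564 + 19917/148 = 9871389/148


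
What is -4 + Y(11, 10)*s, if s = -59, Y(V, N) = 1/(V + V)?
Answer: -147/22 ≈ -6.6818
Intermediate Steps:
Y(V, N) = 1/(2*V)
-4 + Y(11, 10)*s = -4 + ((1/2)/11)*(-59) = -4 + ((1/2)*(1/11))*(-59) = -4 + (1/22)*(-59) = -4 - 59/22 = -147/22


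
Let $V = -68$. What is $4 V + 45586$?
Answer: $45314$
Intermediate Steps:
$4 V + 45586 = 4 \left(-68\right) + 45586 = -272 + 45586 = 45314$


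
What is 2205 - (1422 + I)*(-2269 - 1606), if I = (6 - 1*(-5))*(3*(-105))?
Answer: -7914420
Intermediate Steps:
I = -3465 (I = (6 + 5)*(-315) = 11*(-315) = -3465)
2205 - (1422 + I)*(-2269 - 1606) = 2205 - (1422 - 3465)*(-2269 - 1606) = 2205 - (-2043)*(-3875) = 2205 - 1*7916625 = 2205 - 7916625 = -7914420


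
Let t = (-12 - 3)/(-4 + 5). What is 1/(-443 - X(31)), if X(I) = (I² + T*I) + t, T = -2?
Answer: -1/1327 ≈ -0.00075358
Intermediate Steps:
t = -15 (t = -15/1 = -15*1 = -15)
X(I) = -15 + I² - 2*I (X(I) = (I² - 2*I) - 15 = -15 + I² - 2*I)
1/(-443 - X(31)) = 1/(-443 - (-15 + 31² - 2*31)) = 1/(-443 - (-15 + 961 - 62)) = 1/(-443 - 1*884) = 1/(-443 - 884) = 1/(-1327) = -1/1327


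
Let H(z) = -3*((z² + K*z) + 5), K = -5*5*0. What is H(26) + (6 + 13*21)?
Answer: -1764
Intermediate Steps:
K = 0 (K = -25*0 = 0)
H(z) = -15 - 3*z² (H(z) = -3*((z² + 0*z) + 5) = -3*((z² + 0) + 5) = -3*(z² + 5) = -3*(5 + z²) = -15 - 3*z²)
H(26) + (6 + 13*21) = (-15 - 3*26²) + (6 + 13*21) = (-15 - 3*676) + (6 + 273) = (-15 - 2028) + 279 = -2043 + 279 = -1764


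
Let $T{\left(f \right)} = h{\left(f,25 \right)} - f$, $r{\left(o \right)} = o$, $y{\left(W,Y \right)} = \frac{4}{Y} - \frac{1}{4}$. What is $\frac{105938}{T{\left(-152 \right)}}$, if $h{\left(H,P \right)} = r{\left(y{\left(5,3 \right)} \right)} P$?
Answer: $\frac{181608}{307} \approx 591.56$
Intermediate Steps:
$y{\left(W,Y \right)} = - \frac{1}{4} + \frac{4}{Y}$ ($y{\left(W,Y \right)} = \frac{4}{Y} - \frac{1}{4} = - \frac{1}{4} + \frac{4}{Y}$)
$h{\left(H,P \right)} = \frac{13 P}{12}$ ($h{\left(H,P \right)} = \frac{16 - 3}{4 \cdot 3} P = \frac{1}{4} \cdot \frac{1}{3} \left(16 - 3\right) P = \frac{1}{4} \cdot \frac{1}{3} \cdot 13 P = \frac{13 P}{12}$)
$T{\left(f \right)} = \frac{325}{12} - f$ ($T{\left(f \right)} = \frac{13}{12} \cdot 25 - f = \frac{325}{12} - f$)
$\frac{105938}{T{\left(-152 \right)}} = \frac{105938}{\frac{325}{12} - -152} = \frac{105938}{\frac{325}{12} + 152} = \frac{105938}{\frac{2149}{12}} = 105938 \cdot \frac{12}{2149} = \frac{181608}{307}$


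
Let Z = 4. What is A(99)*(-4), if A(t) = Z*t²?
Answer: -156816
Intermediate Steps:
A(t) = 4*t²
A(99)*(-4) = (4*99²)*(-4) = (4*9801)*(-4) = 39204*(-4) = -156816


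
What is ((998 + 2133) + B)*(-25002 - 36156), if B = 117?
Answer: -198641184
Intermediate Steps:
((998 + 2133) + B)*(-25002 - 36156) = ((998 + 2133) + 117)*(-25002 - 36156) = (3131 + 117)*(-61158) = 3248*(-61158) = -198641184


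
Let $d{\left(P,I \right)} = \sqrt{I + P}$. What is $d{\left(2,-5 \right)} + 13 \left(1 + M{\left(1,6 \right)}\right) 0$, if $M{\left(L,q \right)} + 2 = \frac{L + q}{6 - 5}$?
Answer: $i \sqrt{3} \approx 1.732 i$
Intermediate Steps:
$M{\left(L,q \right)} = -2 + L + q$ ($M{\left(L,q \right)} = -2 + \frac{L + q}{6 - 5} = -2 + \frac{L + q}{1} = -2 + \left(L + q\right) 1 = -2 + \left(L + q\right) = -2 + L + q$)
$d{\left(2,-5 \right)} + 13 \left(1 + M{\left(1,6 \right)}\right) 0 = \sqrt{-5 + 2} + 13 \left(1 + \left(-2 + 1 + 6\right)\right) 0 = \sqrt{-3} + 13 \left(1 + 5\right) 0 = i \sqrt{3} + 13 \cdot 6 \cdot 0 = i \sqrt{3} + 13 \cdot 0 = i \sqrt{3} + 0 = i \sqrt{3}$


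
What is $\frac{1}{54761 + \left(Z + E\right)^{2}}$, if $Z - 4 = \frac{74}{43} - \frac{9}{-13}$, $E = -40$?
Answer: $\frac{312481}{17464272666} \approx 1.7893 \cdot 10^{-5}$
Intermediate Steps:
$Z = \frac{3585}{559}$ ($Z = 4 + \left(\frac{74}{43} - \frac{9}{-13}\right) = 4 + \left(74 \cdot \frac{1}{43} - - \frac{9}{13}\right) = 4 + \left(\frac{74}{43} + \frac{9}{13}\right) = 4 + \frac{1349}{559} = \frac{3585}{559} \approx 6.4132$)
$\frac{1}{54761 + \left(Z + E\right)^{2}} = \frac{1}{54761 + \left(\frac{3585}{559} - 40\right)^{2}} = \frac{1}{54761 + \left(- \frac{18775}{559}\right)^{2}} = \frac{1}{54761 + \frac{352500625}{312481}} = \frac{1}{\frac{17464272666}{312481}} = \frac{312481}{17464272666}$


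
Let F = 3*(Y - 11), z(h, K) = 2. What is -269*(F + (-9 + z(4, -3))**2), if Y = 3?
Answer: -6725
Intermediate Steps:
F = -24 (F = 3*(3 - 11) = 3*(-8) = -24)
-269*(F + (-9 + z(4, -3))**2) = -269*(-24 + (-9 + 2)**2) = -269*(-24 + (-7)**2) = -269*(-24 + 49) = -269*25 = -6725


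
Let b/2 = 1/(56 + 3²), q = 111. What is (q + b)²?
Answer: 52085089/4225 ≈ 12328.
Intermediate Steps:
b = 2/65 (b = 2/(56 + 3²) = 2/(56 + 9) = 2/65 ≈ 0.030769)
(q + b)² = (111 + 2/65)² = (7217/65)² = 52085089/4225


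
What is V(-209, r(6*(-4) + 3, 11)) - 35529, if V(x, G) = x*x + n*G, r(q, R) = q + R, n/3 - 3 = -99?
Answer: 11032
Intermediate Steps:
n = -288 (n = 9 + 3*(-99) = 9 - 297 = -288)
r(q, R) = R + q
V(x, G) = x**2 - 288*G (V(x, G) = x*x - 288*G = x**2 - 288*G)
V(-209, r(6*(-4) + 3, 11)) - 35529 = ((-209)**2 - 288*(11 + (6*(-4) + 3))) - 35529 = (43681 - 288*(11 + (-24 + 3))) - 35529 = (43681 - 288*(11 - 21)) - 35529 = (43681 - 288*(-10)) - 35529 = (43681 + 2880) - 35529 = 46561 - 35529 = 11032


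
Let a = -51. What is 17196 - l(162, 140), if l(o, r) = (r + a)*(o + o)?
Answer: -11640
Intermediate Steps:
l(o, r) = 2*o*(-51 + r) (l(o, r) = (r - 51)*(o + o) = (-51 + r)*(2*o) = 2*o*(-51 + r))
17196 - l(162, 140) = 17196 - 2*162*(-51 + 140) = 17196 - 2*162*89 = 17196 - 1*28836 = 17196 - 28836 = -11640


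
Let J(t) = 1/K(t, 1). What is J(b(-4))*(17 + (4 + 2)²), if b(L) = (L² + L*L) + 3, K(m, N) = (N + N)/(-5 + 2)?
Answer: -159/2 ≈ -79.500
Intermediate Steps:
K(m, N) = -2*N/3 (K(m, N) = (2*N)/(-3) = (2*N)*(-⅓) = -2*N/3)
b(L) = 3 + 2*L² (b(L) = (L² + L²) + 3 = 2*L² + 3 = 3 + 2*L²)
J(t) = -3/2 (J(t) = 1/(-⅔*1) = 1/(-⅔) = -3/2)
J(b(-4))*(17 + (4 + 2)²) = -3*(17 + (4 + 2)²)/2 = -3*(17 + 6²)/2 = -3*(17 + 36)/2 = -3/2*53 = -159/2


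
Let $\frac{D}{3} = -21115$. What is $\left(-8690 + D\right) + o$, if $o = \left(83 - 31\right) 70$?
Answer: $-68395$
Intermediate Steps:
$D = -63345$ ($D = 3 \left(-21115\right) = -63345$)
$o = 3640$ ($o = 52 \cdot 70 = 3640$)
$\left(-8690 + D\right) + o = \left(-8690 - 63345\right) + 3640 = -72035 + 3640 = -68395$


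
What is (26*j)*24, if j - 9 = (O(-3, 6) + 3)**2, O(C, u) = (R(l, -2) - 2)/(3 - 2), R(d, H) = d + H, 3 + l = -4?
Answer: 45552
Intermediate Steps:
l = -7 (l = -3 - 4 = -7)
R(d, H) = H + d
O(C, u) = -11 (O(C, u) = ((-2 - 7) - 2)/(3 - 2) = (-9 - 2)/1 = -11*1 = -11)
j = 73 (j = 9 + (-11 + 3)**2 = 9 + (-8)**2 = 9 + 64 = 73)
(26*j)*24 = (26*73)*24 = 1898*24 = 45552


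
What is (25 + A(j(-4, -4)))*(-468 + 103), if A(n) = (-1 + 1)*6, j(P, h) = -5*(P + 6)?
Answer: -9125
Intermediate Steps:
j(P, h) = -30 - 5*P (j(P, h) = -5*(6 + P) = -30 - 5*P)
A(n) = 0 (A(n) = 0*6 = 0)
(25 + A(j(-4, -4)))*(-468 + 103) = (25 + 0)*(-468 + 103) = 25*(-365) = -9125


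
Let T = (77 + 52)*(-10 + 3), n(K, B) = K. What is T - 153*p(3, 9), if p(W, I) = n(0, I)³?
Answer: -903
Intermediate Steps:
p(W, I) = 0 (p(W, I) = 0³ = 0)
T = -903 (T = 129*(-7) = -903)
T - 153*p(3, 9) = -903 - 153*0 = -903 + 0 = -903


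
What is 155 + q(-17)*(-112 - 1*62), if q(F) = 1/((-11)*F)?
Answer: 28811/187 ≈ 154.07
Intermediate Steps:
q(F) = -1/(11*F)
155 + q(-17)*(-112 - 1*62) = 155 + (-1/11/(-17))*(-112 - 1*62) = 155 + (-1/11*(-1/17))*(-112 - 62) = 155 + (1/187)*(-174) = 155 - 174/187 = 28811/187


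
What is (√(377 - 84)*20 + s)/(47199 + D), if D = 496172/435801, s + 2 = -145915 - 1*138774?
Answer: -11278965681/1869987961 + 8716020*√293/20569867571 ≈ -6.0243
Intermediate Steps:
s = -284691 (s = -2 + (-145915 - 1*138774) = -2 + (-145915 - 138774) = -2 - 284689 = -284691)
D = 496172/435801 (D = 496172*(1/435801) = 496172/435801 ≈ 1.1385)
(√(377 - 84)*20 + s)/(47199 + D) = (√(377 - 84)*20 - 284691)/(47199 + 496172/435801) = (√293*20 - 284691)/(20569867571/435801) = (20*√293 - 284691)*(435801/20569867571) = (-284691 + 20*√293)*(435801/20569867571) = -11278965681/1869987961 + 8716020*√293/20569867571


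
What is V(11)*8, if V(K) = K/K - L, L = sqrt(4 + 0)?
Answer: -8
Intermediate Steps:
L = 2 (L = sqrt(4) = 2)
V(K) = -1 (V(K) = K/K - 1*2 = 1 - 2 = -1)
V(11)*8 = -1*8 = -8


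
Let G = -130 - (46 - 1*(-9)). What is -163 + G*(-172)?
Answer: 31657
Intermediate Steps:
G = -185 (G = -130 - (46 + 9) = -130 - 1*55 = -130 - 55 = -185)
-163 + G*(-172) = -163 - 185*(-172) = -163 + 31820 = 31657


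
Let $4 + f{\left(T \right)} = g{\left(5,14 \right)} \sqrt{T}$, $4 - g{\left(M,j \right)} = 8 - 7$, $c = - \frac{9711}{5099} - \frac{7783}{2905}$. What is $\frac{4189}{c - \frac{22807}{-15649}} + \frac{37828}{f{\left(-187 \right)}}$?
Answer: $- \frac{24780485156964691}{17341123755147} - \frac{113484 i \sqrt{187}}{1699} \approx -1429.0 - 913.4 i$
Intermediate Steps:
$c = - \frac{67895972}{14812595}$ ($c = \left(-9711\right) \frac{1}{5099} - \frac{7783}{2905} = - \frac{9711}{5099} - \frac{7783}{2905} = - \frac{67895972}{14812595} \approx -4.5837$)
$g{\left(M,j \right)} = 3$ ($g{\left(M,j \right)} = 4 - \left(8 - 7\right) = 4 - 1 = 3$)
$f{\left(T \right)} = -4 + 3 \sqrt{T}$
$\frac{4189}{c - \frac{22807}{-15649}} + \frac{37828}{f{\left(-187 \right)}} = \frac{4189}{- \frac{67895972}{14812595} - \frac{22807}{-15649}} + \frac{37828}{-4 + 3 \sqrt{-187}} = \frac{4189}{- \frac{67895972}{14812595} - 22807 \left(- \frac{1}{15649}\right)} + \frac{37828}{-4 + 3 i \sqrt{187}} = \frac{4189}{- \frac{67895972}{14812595} - - \frac{22807}{15649}} + \frac{37828}{-4 + 3 i \sqrt{187}} = \frac{4189}{- \frac{67895972}{14812595} + \frac{22807}{15649}} + \frac{37828}{-4 + 3 i \sqrt{187}} = \frac{4189}{- \frac{724673211663}{231802299155}} + \frac{37828}{-4 + 3 i \sqrt{187}} = 4189 \left(- \frac{231802299155}{724673211663}\right) + \frac{37828}{-4 + 3 i \sqrt{187}} = - \frac{13676335650145}{10206664953} + \frac{37828}{-4 + 3 i \sqrt{187}}$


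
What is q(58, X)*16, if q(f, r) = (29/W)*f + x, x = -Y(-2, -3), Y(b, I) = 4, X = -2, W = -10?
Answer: -13776/5 ≈ -2755.2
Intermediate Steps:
x = -4 (x = -1*4 = -4)
q(f, r) = -4 - 29*f/10 (q(f, r) = (29/(-10))*f - 4 = (29*(-⅒))*f - 4 = -29*f/10 - 4 = -4 - 29*f/10)
q(58, X)*16 = (-4 - 29/10*58)*16 = (-4 - 841/5)*16 = -861/5*16 = -13776/5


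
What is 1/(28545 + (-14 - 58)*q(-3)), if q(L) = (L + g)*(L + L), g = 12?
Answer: 1/32433 ≈ 3.0833e-5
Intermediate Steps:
q(L) = 2*L*(12 + L) (q(L) = (L + 12)*(L + L) = (12 + L)*(2*L) = 2*L*(12 + L))
1/(28545 + (-14 - 58)*q(-3)) = 1/(28545 + (-14 - 58)*(2*(-3)*(12 - 3))) = 1/(28545 - 144*(-3)*9) = 1/(28545 - 72*(-54)) = 1/(28545 + 3888) = 1/32433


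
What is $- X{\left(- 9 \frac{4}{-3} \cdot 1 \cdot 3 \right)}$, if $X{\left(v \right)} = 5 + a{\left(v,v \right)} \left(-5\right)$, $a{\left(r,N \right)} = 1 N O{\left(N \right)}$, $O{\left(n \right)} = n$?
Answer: $6475$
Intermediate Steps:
$a{\left(r,N \right)} = N^{2}$ ($a{\left(r,N \right)} = 1 N N = N N = N^{2}$)
$X{\left(v \right)} = 5 - 5 v^{2}$ ($X{\left(v \right)} = 5 + v^{2} \left(-5\right) = 5 - 5 v^{2}$)
$- X{\left(- 9 \frac{4}{-3} \cdot 1 \cdot 3 \right)} = - (5 - 5 \left(- 9 \frac{4}{-3} \cdot 1 \cdot 3\right)^{2}) = - (5 - 5 \left(- 9 \cdot 4 \left(- \frac{1}{3}\right) 1 \cdot 3\right)^{2}) = - (5 - 5 \left(- 9 \left(- \frac{4}{3}\right) 1 \cdot 3\right)^{2}) = - (5 - 5 \left(- 9 \left(\left(- \frac{4}{3}\right) 3\right)\right)^{2}) = - (5 - 5 \left(\left(-9\right) \left(-4\right)\right)^{2}) = - (5 - 5 \cdot 36^{2}) = - (5 - 6480) = \left(-1\right) \left(-6475\right) = 6475$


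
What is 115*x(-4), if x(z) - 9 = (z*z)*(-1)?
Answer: -805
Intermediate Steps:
x(z) = 9 - z² (x(z) = 9 + (z*z)*(-1) = 9 + z²*(-1) = 9 - z²)
115*x(-4) = 115*(9 - 1*(-4)²) = 115*(9 - 1*16) = 115*(9 - 16) = 115*(-7) = -805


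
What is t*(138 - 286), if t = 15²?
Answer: -33300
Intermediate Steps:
t = 225
t*(138 - 286) = 225*(138 - 286) = 225*(-148) = -33300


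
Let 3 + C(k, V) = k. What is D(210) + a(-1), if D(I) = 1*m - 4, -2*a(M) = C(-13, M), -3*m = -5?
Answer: 17/3 ≈ 5.6667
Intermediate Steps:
C(k, V) = -3 + k
m = 5/3 (m = -⅓*(-5) = 5/3 ≈ 1.6667)
a(M) = 8 (a(M) = -(-3 - 13)/2 = -½*(-16) = 8)
D(I) = -7/3 (D(I) = 1*(5/3) - 4 = 5/3 - 4 = -7/3)
D(210) + a(-1) = -7/3 + 8 = 17/3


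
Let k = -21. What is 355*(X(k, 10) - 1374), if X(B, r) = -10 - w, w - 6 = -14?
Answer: -488480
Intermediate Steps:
w = -8 (w = 6 - 14 = -8)
X(B, r) = -2 (X(B, r) = -10 - 1*(-8) = -10 + 8 = -2)
355*(X(k, 10) - 1374) = 355*(-2 - 1374) = 355*(-1376) = -488480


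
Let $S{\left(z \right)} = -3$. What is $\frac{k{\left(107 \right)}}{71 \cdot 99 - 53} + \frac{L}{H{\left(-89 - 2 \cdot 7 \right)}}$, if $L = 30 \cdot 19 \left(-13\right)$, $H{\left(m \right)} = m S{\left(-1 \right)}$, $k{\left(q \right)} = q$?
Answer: $- \frac{17219699}{718528} \approx -23.965$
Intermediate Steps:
$H{\left(m \right)} = - 3 m$ ($H{\left(m \right)} = m \left(-3\right) = - 3 m$)
$L = -7410$ ($L = 570 \left(-13\right) = -7410$)
$\frac{k{\left(107 \right)}}{71 \cdot 99 - 53} + \frac{L}{H{\left(-89 - 2 \cdot 7 \right)}} = \frac{107}{71 \cdot 99 - 53} - \frac{7410}{\left(-3\right) \left(-89 - 2 \cdot 7\right)} = \frac{107}{7029 - 53} - \frac{7410}{\left(-3\right) \left(-89 - 14\right)} = \frac{107}{6976} - \frac{7410}{\left(-3\right) \left(-89 - 14\right)} = 107 \cdot \frac{1}{6976} - \frac{7410}{\left(-3\right) \left(-103\right)} = \frac{107}{6976} - \frac{7410}{309} = \frac{107}{6976} - \frac{2470}{103} = - \frac{17219699}{718528}$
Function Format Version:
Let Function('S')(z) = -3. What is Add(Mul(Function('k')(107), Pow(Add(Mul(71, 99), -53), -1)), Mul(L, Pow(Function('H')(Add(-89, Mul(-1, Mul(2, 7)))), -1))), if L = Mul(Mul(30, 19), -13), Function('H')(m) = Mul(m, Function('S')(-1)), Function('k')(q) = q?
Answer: Rational(-17219699, 718528) ≈ -23.965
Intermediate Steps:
Function('H')(m) = Mul(-3, m) (Function('H')(m) = Mul(m, -3) = Mul(-3, m))
L = -7410 (L = Mul(570, -13) = -7410)
Add(Mul(Function('k')(107), Pow(Add(Mul(71, 99), -53), -1)), Mul(L, Pow(Function('H')(Add(-89, Mul(-1, Mul(2, 7)))), -1))) = Add(Mul(107, Pow(Add(Mul(71, 99), -53), -1)), Mul(-7410, Pow(Mul(-3, Add(-89, Mul(-1, Mul(2, 7)))), -1))) = Add(Mul(107, Pow(Add(7029, -53), -1)), Mul(-7410, Pow(Mul(-3, Add(-89, Mul(-1, 14))), -1))) = Add(Mul(107, Pow(6976, -1)), Mul(-7410, Pow(Mul(-3, Add(-89, -14)), -1))) = Add(Mul(107, Rational(1, 6976)), Mul(-7410, Pow(Mul(-3, -103), -1))) = Add(Rational(107, 6976), Mul(-7410, Pow(309, -1))) = Add(Rational(107, 6976), Mul(-7410, Rational(1, 309))) = Add(Rational(107, 6976), Rational(-2470, 103)) = Rational(-17219699, 718528)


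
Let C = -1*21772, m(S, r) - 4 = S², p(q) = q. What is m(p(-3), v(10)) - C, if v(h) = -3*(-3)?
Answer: 21785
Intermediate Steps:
v(h) = 9
m(S, r) = 4 + S²
C = -21772
m(p(-3), v(10)) - C = (4 + (-3)²) - 1*(-21772) = (4 + 9) + 21772 = 13 + 21772 = 21785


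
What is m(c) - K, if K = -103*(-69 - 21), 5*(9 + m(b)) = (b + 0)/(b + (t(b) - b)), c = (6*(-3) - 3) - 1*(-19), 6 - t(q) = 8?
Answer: -46394/5 ≈ -9278.8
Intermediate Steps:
t(q) = -2 (t(q) = 6 - 1*8 = 6 - 8 = -2)
c = -2 (c = (-18 - 3) + 19 = -21 + 19 = -2)
m(b) = -9 - b/10 (m(b) = -9 + ((b + 0)/(b + (-2 - b)))/5 = -9 + (b/(-2))/5 = -9 + (b*(-½))/5 = -9 + (-b/2)/5 = -9 - b/10)
K = 9270 (K = -103*(-90) = 9270)
m(c) - K = (-9 - ⅒*(-2)) - 1*9270 = (-9 + ⅕) - 9270 = -44/5 - 9270 = -46394/5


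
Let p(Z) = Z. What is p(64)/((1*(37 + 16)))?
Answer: 64/53 ≈ 1.2075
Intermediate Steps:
p(64)/((1*(37 + 16))) = 64/((1*(37 + 16))) = 64/((1*53)) = 64/53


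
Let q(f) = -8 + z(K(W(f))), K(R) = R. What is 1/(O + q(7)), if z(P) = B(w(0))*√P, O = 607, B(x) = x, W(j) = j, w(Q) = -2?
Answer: 599/358773 + 2*√7/358773 ≈ 0.0016843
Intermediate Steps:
z(P) = -2*√P
q(f) = -8 - 2*√f
1/(O + q(7)) = 1/(607 + (-8 - 2*√7)) = 1/(599 - 2*√7)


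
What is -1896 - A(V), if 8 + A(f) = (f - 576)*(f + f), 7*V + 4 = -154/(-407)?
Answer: -166666152/67081 ≈ -2484.6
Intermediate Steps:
V = -134/259 (V = -4/7 + (-154/(-407))/7 = -4/7 + (-154*(-1/407))/7 = -4/7 + (⅐)*(14/37) = -4/7 + 2/37 = -134/259 ≈ -0.51737)
A(f) = -8 + 2*f*(-576 + f) (A(f) = -8 + (f - 576)*(f + f) = -8 + (-576 + f)*(2*f) = -8 + 2*f*(-576 + f))
-1896 - A(V) = -1896 - (-8 - 1152*(-134/259) + 2*(-134/259)²) = -1896 - (-8 + 154368/259 + 2*(17956/67081)) = -1896 - (-8 + 154368/259 + 35912/67081) = -1896 - 1*39480576/67081 = -1896 - 39480576/67081 = -166666152/67081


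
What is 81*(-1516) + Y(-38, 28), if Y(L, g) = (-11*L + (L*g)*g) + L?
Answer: -152208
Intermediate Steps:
Y(L, g) = -10*L + L*g² (Y(L, g) = (-11*L + L*g²) + L = -10*L + L*g²)
81*(-1516) + Y(-38, 28) = 81*(-1516) - 38*(-10 + 28²) = -122796 - 38*(-10 + 784) = -122796 - 38*774 = -122796 - 29412 = -152208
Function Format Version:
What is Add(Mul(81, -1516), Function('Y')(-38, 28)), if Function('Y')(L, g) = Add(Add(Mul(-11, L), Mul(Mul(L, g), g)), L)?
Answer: -152208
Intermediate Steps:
Function('Y')(L, g) = Add(Mul(-10, L), Mul(L, Pow(g, 2))) (Function('Y')(L, g) = Add(Add(Mul(-11, L), Mul(L, Pow(g, 2))), L) = Add(Mul(-10, L), Mul(L, Pow(g, 2))))
Add(Mul(81, -1516), Function('Y')(-38, 28)) = Add(Mul(81, -1516), Mul(-38, Add(-10, Pow(28, 2)))) = Add(-122796, Mul(-38, Add(-10, 784))) = Add(-122796, Mul(-38, 774)) = Add(-122796, -29412) = -152208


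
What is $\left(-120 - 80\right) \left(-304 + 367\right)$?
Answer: $-12600$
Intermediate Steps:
$\left(-120 - 80\right) \left(-304 + 367\right) = \left(-120 - 80\right) 63 = \left(-200\right) 63 = -12600$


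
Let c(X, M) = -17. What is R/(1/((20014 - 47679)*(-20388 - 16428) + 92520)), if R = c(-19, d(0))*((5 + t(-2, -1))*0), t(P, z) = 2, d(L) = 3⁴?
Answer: 0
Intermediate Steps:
d(L) = 81
R = 0 (R = -17*(5 + 2)*0 = -119*0 = -17*0 = 0)
R/(1/((20014 - 47679)*(-20388 - 16428) + 92520)) = 0/(1/((20014 - 47679)*(-20388 - 16428) + 92520)) = 0/(1/(-27665*(-36816) + 92520)) = 0/(1/(1018514640 + 92520)) = 0/(1/1018607160) = 0*1018607160 = 0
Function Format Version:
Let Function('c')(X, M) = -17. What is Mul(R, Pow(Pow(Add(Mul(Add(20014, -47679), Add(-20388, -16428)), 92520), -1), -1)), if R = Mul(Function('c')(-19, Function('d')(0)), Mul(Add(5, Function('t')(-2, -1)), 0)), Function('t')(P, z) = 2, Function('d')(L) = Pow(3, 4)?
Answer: 0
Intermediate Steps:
Function('d')(L) = 81
R = 0 (R = Mul(-17, Mul(Add(5, 2), 0)) = Mul(-17, Mul(7, 0)) = Mul(-17, 0) = 0)
Mul(R, Pow(Pow(Add(Mul(Add(20014, -47679), Add(-20388, -16428)), 92520), -1), -1)) = Mul(0, Pow(Pow(Add(Mul(Add(20014, -47679), Add(-20388, -16428)), 92520), -1), -1)) = Mul(0, Pow(Pow(Add(Mul(-27665, -36816), 92520), -1), -1)) = Mul(0, Pow(Pow(Add(1018514640, 92520), -1), -1)) = Mul(0, Pow(Pow(1018607160, -1), -1)) = Mul(0, Pow(Rational(1, 1018607160), -1)) = Mul(0, 1018607160) = 0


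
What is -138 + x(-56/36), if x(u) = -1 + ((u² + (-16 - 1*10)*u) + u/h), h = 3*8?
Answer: -31169/324 ≈ -96.201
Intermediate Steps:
h = 24
x(u) = -1 + u² - 623*u/24 (x(u) = -1 + ((u² + (-16 - 1*10)*u) + u/24) = -1 + ((u² + (-16 - 10)*u) + u*(1/24)) = -1 + ((u² - 26*u) + u/24) = -1 + (u² - 623*u/24) = -1 + u² - 623*u/24)
-138 + x(-56/36) = -138 + (-1 + (-56/36)² - (-4361)/(3*36)) = -138 + (-1 + (-56*1/36)² - (-4361)/(3*36)) = -138 + (-1 + (-14/9)² - 623/24*(-14/9)) = -138 + (-1 + 196/81 + 4361/108) = -138 + 13543/324 = -31169/324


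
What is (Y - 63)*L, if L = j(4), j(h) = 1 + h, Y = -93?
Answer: -780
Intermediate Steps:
L = 5 (L = 1 + 4 = 5)
(Y - 63)*L = (-93 - 63)*5 = -156*5 = -780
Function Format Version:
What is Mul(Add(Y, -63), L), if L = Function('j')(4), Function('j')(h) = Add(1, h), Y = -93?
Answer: -780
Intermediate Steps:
L = 5 (L = Add(1, 4) = 5)
Mul(Add(Y, -63), L) = Mul(Add(-93, -63), 5) = Mul(-156, 5) = -780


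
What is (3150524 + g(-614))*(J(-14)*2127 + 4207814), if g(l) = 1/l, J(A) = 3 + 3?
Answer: 4082186974309680/307 ≈ 1.3297e+13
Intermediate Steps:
J(A) = 6
(3150524 + g(-614))*(J(-14)*2127 + 4207814) = (3150524 + 1/(-614))*(6*2127 + 4207814) = (3150524 - 1/614)*(12762 + 4207814) = (1934421735/614)*4220576 = 4082186974309680/307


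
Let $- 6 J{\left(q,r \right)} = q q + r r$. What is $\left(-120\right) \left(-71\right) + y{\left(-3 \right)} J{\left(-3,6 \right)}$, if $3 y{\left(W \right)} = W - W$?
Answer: $8520$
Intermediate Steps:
$y{\left(W \right)} = 0$ ($y{\left(W \right)} = \frac{W - W}{3} = \frac{1}{3} \cdot 0 = 0$)
$J{\left(q,r \right)} = - \frac{q^{2}}{6} - \frac{r^{2}}{6}$ ($J{\left(q,r \right)} = - \frac{q q + r r}{6} = - \frac{q^{2} + r^{2}}{6} = - \frac{q^{2}}{6} - \frac{r^{2}}{6}$)
$\left(-120\right) \left(-71\right) + y{\left(-3 \right)} J{\left(-3,6 \right)} = \left(-120\right) \left(-71\right) + 0 \left(- \frac{\left(-3\right)^{2}}{6} - \frac{6^{2}}{6}\right) = 8520 + 0 \left(\left(- \frac{1}{6}\right) 9 - 6\right) = 8520 + 0 \left(- \frac{3}{2} - 6\right) = 8520 + 0 \left(- \frac{15}{2}\right) = 8520 + 0 = 8520$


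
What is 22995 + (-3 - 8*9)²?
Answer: 28620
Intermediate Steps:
22995 + (-3 - 8*9)² = 22995 + (-3 - 72)² = 22995 + (-75)² = 22995 + 5625 = 28620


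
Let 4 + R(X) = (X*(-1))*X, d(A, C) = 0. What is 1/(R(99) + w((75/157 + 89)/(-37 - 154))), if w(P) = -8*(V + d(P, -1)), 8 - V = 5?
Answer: -1/9829 ≈ -0.00010174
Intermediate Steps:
V = 3 (V = 8 - 1*5 = 8 - 5 = 3)
w(P) = -24 (w(P) = -8*(3 + 0) = -8*3 = -24)
R(X) = -4 - X² (R(X) = -4 + (X*(-1))*X = -4 + (-X)*X = -4 - X²)
1/(R(99) + w((75/157 + 89)/(-37 - 154))) = 1/((-4 - 1*99²) - 24) = 1/((-4 - 1*9801) - 24) = 1/((-4 - 9801) - 24) = 1/(-9805 - 24) = 1/(-9829) = -1/9829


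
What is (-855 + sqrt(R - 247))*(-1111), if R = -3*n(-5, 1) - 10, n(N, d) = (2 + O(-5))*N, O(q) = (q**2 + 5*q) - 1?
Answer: 949905 - 12221*I*sqrt(2) ≈ 9.4991e+5 - 17283.0*I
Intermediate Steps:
O(q) = -1 + q**2 + 5*q
n(N, d) = N (n(N, d) = (2 + (-1 + (-5)**2 + 5*(-5)))*N = (2 + (-1 + 25 - 25))*N = (2 - 1)*N = 1*N = N)
R = 5 (R = -3*(-5) - 10 = 15 - 10 = 5)
(-855 + sqrt(R - 247))*(-1111) = (-855 + sqrt(5 - 247))*(-1111) = (-855 + sqrt(-242))*(-1111) = (-855 + 11*I*sqrt(2))*(-1111) = 949905 - 12221*I*sqrt(2)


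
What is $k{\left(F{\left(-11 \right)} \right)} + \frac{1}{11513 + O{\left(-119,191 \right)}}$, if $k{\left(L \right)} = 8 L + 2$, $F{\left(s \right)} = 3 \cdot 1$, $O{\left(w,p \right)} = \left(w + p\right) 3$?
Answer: $\frac{304955}{11729} \approx 26.0$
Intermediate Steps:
$O{\left(w,p \right)} = 3 p + 3 w$ ($O{\left(w,p \right)} = \left(p + w\right) 3 = 3 p + 3 w$)
$F{\left(s \right)} = 3$
$k{\left(L \right)} = 2 + 8 L$
$k{\left(F{\left(-11 \right)} \right)} + \frac{1}{11513 + O{\left(-119,191 \right)}} = \left(2 + 8 \cdot 3\right) + \frac{1}{11513 + \left(3 \cdot 191 + 3 \left(-119\right)\right)} = \left(2 + 24\right) + \frac{1}{11513 + \left(573 - 357\right)} = 26 + \frac{1}{11513 + 216} = 26 + \frac{1}{11729} = \frac{304955}{11729}$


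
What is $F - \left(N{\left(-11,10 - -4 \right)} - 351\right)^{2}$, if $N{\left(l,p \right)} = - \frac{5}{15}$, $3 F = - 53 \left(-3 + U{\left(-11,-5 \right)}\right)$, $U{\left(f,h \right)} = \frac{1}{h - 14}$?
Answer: $- \frac{21098182}{171} \approx -1.2338 \cdot 10^{5}$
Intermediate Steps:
$U{\left(f,h \right)} = \frac{1}{-14 + h}$
$F = \frac{3074}{57}$ ($F = \frac{\left(-53\right) \left(-3 + \frac{1}{-14 - 5}\right)}{3} = \frac{\left(-53\right) \left(-3 + \frac{1}{-19}\right)}{3} = \frac{\left(-53\right) \left(-3 - \frac{1}{19}\right)}{3} = \frac{\left(-53\right) \left(- \frac{58}{19}\right)}{3} = \frac{1}{3} \cdot \frac{3074}{19} = \frac{3074}{57} \approx 53.93$)
$N{\left(l,p \right)} = - \frac{1}{3}$ ($N{\left(l,p \right)} = \left(-5\right) \frac{1}{15} = - \frac{1}{3}$)
$F - \left(N{\left(-11,10 - -4 \right)} - 351\right)^{2} = \frac{3074}{57} - \left(- \frac{1}{3} - 351\right)^{2} = \frac{3074}{57} - \left(- \frac{1054}{3}\right)^{2} = \frac{3074}{57} - \frac{1110916}{9} = - \frac{21098182}{171}$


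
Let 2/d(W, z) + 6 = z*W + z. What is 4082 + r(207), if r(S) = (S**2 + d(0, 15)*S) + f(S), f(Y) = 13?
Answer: 46990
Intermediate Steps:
d(W, z) = 2/(-6 + z + W*z) (d(W, z) = 2/(-6 + (z*W + z)) = 2/(-6 + (W*z + z)) = 2/(-6 + (z + W*z)) = 2/(-6 + z + W*z))
r(S) = 13 + S**2 + 2*S/9 (r(S) = (S**2 + (2/(-6 + 15 + 0*15))*S) + 13 = (S**2 + (2/(-6 + 15 + 0))*S) + 13 = (S**2 + (2/9)*S) + 13 = (S**2 + (2*(1/9))*S) + 13 = (S**2 + 2*S/9) + 13 = 13 + S**2 + 2*S/9)
4082 + r(207) = 4082 + (13 + 207**2 + (2/9)*207) = 4082 + (13 + 42849 + 46) = 4082 + 42908 = 46990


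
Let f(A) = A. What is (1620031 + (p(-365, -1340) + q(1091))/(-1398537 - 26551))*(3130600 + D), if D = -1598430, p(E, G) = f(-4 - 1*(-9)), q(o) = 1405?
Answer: 884325139196087515/356272 ≈ 2.4822e+12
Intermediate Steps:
p(E, G) = 5 (p(E, G) = -4 - 1*(-9) = -4 + 9 = 5)
(1620031 + (p(-365, -1340) + q(1091))/(-1398537 - 26551))*(3130600 + D) = (1620031 + (5 + 1405)/(-1398537 - 26551))*(3130600 - 1598430) = (1620031 + 1410/(-1425088))*1532170 = (1620031 + 1410*(-1/1425088))*1532170 = (1620031 - 705/712544)*1532170 = (1154343368159/712544)*1532170 = 884325139196087515/356272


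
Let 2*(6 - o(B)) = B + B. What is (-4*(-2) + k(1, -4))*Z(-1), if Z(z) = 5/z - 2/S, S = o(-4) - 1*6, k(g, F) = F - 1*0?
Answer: -22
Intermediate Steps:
k(g, F) = F (k(g, F) = F + 0 = F)
o(B) = 6 - B (o(B) = 6 - (B + B)/2 = 6 - B)
S = 4 (S = (6 - 1*(-4)) - 1*6 = (6 + 4) - 6 = 10 - 6 = 4)
Z(z) = -1/2 + 5/z (Z(z) = 5/z - 2/4 = 5/z - 2*1/4 = 5/z - 1/2 = -1/2 + 5/z)
(-4*(-2) + k(1, -4))*Z(-1) = (-4*(-2) - 4)*((1/2)*(10 - 1*(-1))/(-1)) = (8 - 4)*((1/2)*(-1)*(10 + 1)) = 4*((1/2)*(-1)*11) = 4*(-11/2) = -22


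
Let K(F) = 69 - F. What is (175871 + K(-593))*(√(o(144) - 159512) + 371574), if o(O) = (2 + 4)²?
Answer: 65595072942 + 353066*I*√39869 ≈ 6.5595e+10 + 7.0498e+7*I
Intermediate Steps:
o(O) = 36 (o(O) = 6² = 36)
(175871 + K(-593))*(√(o(144) - 159512) + 371574) = (175871 + (69 - 1*(-593)))*(√(36 - 159512) + 371574) = (175871 + (69 + 593))*(√(-159476) + 371574) = (175871 + 662)*(2*I*√39869 + 371574) = 176533*(371574 + 2*I*√39869) = 65595072942 + 353066*I*√39869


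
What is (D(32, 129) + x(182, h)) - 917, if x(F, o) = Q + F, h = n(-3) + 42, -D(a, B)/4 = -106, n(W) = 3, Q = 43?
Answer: -268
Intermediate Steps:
D(a, B) = 424 (D(a, B) = -4*(-106) = 424)
h = 45 (h = 3 + 42 = 45)
x(F, o) = 43 + F
(D(32, 129) + x(182, h)) - 917 = (424 + (43 + 182)) - 917 = (424 + 225) - 917 = 649 - 917 = -268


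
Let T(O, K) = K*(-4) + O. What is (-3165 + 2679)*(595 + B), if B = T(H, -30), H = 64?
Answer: -378594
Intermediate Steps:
T(O, K) = O - 4*K (T(O, K) = -4*K + O = O - 4*K)
B = 184 (B = 64 - 4*(-30) = 64 + 120 = 184)
(-3165 + 2679)*(595 + B) = (-3165 + 2679)*(595 + 184) = -486*779 = -378594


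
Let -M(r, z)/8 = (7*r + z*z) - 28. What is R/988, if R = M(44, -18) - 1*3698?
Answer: -4265/494 ≈ -8.6336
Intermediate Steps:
M(r, z) = 224 - 56*r - 8*z² (M(r, z) = -8*((7*r + z*z) - 28) = -8*((7*r + z²) - 28) = -8*((z² + 7*r) - 28) = -8*(-28 + z² + 7*r) = 224 - 56*r - 8*z²)
R = -8530 (R = (224 - 56*44 - 8*(-18)²) - 1*3698 = (224 - 2464 - 8*324) - 3698 = (224 - 2464 - 2592) - 3698 = -4832 - 3698 = -8530)
R/988 = -8530/988 = -8530*1/988 = -4265/494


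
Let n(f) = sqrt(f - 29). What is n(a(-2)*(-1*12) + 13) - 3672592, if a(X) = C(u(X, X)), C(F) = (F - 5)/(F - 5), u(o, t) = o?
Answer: -3672592 + 2*I*sqrt(7) ≈ -3.6726e+6 + 5.2915*I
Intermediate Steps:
C(F) = 1 (C(F) = (-5 + F)/(-5 + F) = 1)
a(X) = 1
n(f) = sqrt(-29 + f)
n(a(-2)*(-1*12) + 13) - 3672592 = sqrt(-29 + (1*(-1*12) + 13)) - 3672592 = sqrt(-29 + (1*(-12) + 13)) - 3672592 = sqrt(-29 + (-12 + 13)) - 3672592 = sqrt(-29 + 1) - 3672592 = sqrt(-28) - 3672592 = 2*I*sqrt(7) - 3672592 = -3672592 + 2*I*sqrt(7)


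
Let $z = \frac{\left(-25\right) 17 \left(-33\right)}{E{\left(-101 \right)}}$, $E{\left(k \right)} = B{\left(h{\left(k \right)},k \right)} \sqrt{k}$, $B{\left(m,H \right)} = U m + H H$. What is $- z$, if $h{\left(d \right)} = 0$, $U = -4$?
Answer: $\frac{14025 i \sqrt{101}}{1030301} \approx 0.1368 i$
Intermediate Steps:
$B{\left(m,H \right)} = H^{2} - 4 m$ ($B{\left(m,H \right)} = - 4 m + H H = - 4 m + H^{2} = H^{2} - 4 m$)
$E{\left(k \right)} = k^{\frac{5}{2}}$ ($E{\left(k \right)} = \left(k^{2} - 0\right) \sqrt{k} = \left(k^{2} + 0\right) \sqrt{k} = k^{2} \sqrt{k} = k^{\frac{5}{2}}$)
$z = - \frac{14025 i \sqrt{101}}{1030301}$ ($z = \frac{\left(-25\right) 17 \left(-33\right)}{\left(-101\right)^{\frac{5}{2}}} = \frac{\left(-425\right) \left(-33\right)}{10201 i \sqrt{101}} = 14025 \left(- \frac{i \sqrt{101}}{1030301}\right) = - \frac{14025 i \sqrt{101}}{1030301} \approx - 0.1368 i$)
$- z = - \frac{\left(-14025\right) i \sqrt{101}}{1030301} = \frac{14025 i \sqrt{101}}{1030301}$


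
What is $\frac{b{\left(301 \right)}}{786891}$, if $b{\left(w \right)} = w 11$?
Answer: $\frac{473}{112413} \approx 0.0042077$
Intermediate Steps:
$b{\left(w \right)} = 11 w$
$\frac{b{\left(301 \right)}}{786891} = \frac{11 \cdot 301}{786891} = 3311 \cdot \frac{1}{786891} = \frac{473}{112413}$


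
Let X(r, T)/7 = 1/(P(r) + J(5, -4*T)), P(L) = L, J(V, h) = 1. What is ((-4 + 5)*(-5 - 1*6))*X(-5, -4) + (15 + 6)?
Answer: 161/4 ≈ 40.250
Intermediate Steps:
X(r, T) = 7/(1 + r) (X(r, T) = 7/(r + 1) = 7/(1 + r))
((-4 + 5)*(-5 - 1*6))*X(-5, -4) + (15 + 6) = ((-4 + 5)*(-5 - 1*6))*(7/(1 - 5)) + (15 + 6) = (1*(-5 - 6))*(7/(-4)) + 21 = (1*(-11))*(7*(-¼)) + 21 = -11*(-7/4) + 21 = 77/4 + 21 = 161/4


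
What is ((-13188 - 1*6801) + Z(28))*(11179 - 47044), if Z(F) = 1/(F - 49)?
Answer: 5018350350/7 ≈ 7.1691e+8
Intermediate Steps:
Z(F) = 1/(-49 + F)
((-13188 - 1*6801) + Z(28))*(11179 - 47044) = ((-13188 - 1*6801) + 1/(-49 + 28))*(11179 - 47044) = ((-13188 - 6801) + 1/(-21))*(-35865) = (-19989 - 1/21)*(-35865) = -419770/21*(-35865) = 5018350350/7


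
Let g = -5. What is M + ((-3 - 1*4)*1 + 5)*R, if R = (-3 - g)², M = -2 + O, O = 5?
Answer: -5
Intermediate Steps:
M = 3 (M = -2 + 5 = 3)
R = 4 (R = (-3 - 1*(-5))² = (-3 + 5)² = 2² = 4)
M + ((-3 - 1*4)*1 + 5)*R = 3 + ((-3 - 1*4)*1 + 5)*4 = 3 + ((-3 - 4)*1 + 5)*4 = 3 + (-7*1 + 5)*4 = 3 + (-7 + 5)*4 = 3 - 2*4 = 3 - 8 = -5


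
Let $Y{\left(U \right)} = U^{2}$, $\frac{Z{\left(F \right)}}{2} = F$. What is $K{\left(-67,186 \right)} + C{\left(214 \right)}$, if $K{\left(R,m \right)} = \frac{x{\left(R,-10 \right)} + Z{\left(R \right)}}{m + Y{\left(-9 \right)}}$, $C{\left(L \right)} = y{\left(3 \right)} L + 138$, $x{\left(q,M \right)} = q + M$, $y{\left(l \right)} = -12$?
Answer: $- \frac{649021}{267} \approx -2430.8$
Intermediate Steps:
$Z{\left(F \right)} = 2 F$
$x{\left(q,M \right)} = M + q$
$C{\left(L \right)} = 138 - 12 L$ ($C{\left(L \right)} = - 12 L + 138 = 138 - 12 L$)
$K{\left(R,m \right)} = \frac{-10 + 3 R}{81 + m}$ ($K{\left(R,m \right)} = \frac{\left(-10 + R\right) + 2 R}{m + \left(-9\right)^{2}} = \frac{-10 + 3 R}{m + 81} = \frac{-10 + 3 R}{81 + m}$)
$K{\left(-67,186 \right)} + C{\left(214 \right)} = \frac{-10 + 3 \left(-67\right)}{81 + 186} + \left(138 - 2568\right) = \frac{-10 - 201}{267} + \left(138 - 2568\right) = \frac{1}{267} \left(-211\right) - 2430 = - \frac{211}{267} - 2430 = - \frac{649021}{267}$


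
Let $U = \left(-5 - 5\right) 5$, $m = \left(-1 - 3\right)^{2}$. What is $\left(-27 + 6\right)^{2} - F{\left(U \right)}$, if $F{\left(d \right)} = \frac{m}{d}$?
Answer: $\frac{11033}{25} \approx 441.32$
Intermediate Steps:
$m = 16$ ($m = \left(-4\right)^{2} = 16$)
$U = -50$ ($U = \left(-10\right) 5 = -50$)
$F{\left(d \right)} = \frac{16}{d}$
$\left(-27 + 6\right)^{2} - F{\left(U \right)} = \left(-27 + 6\right)^{2} - \frac{16}{-50} = \left(-21\right)^{2} - 16 \left(- \frac{1}{50}\right) = 441 - - \frac{8}{25} = 441 + \frac{8}{25} = \frac{11033}{25}$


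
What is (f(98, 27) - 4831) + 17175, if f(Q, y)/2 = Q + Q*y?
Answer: 17832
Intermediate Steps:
f(Q, y) = 2*Q + 2*Q*y (f(Q, y) = 2*(Q + Q*y) = 2*Q + 2*Q*y)
(f(98, 27) - 4831) + 17175 = (2*98*(1 + 27) - 4831) + 17175 = (2*98*28 - 4831) + 17175 = (5488 - 4831) + 17175 = 657 + 17175 = 17832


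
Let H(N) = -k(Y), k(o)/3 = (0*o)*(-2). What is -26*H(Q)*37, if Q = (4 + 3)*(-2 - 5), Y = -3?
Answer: 0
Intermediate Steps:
Q = -49 (Q = 7*(-7) = -49)
k(o) = 0 (k(o) = 3*((0*o)*(-2)) = 3*(0*(-2)) = 3*0 = 0)
H(N) = 0 (H(N) = -1*0 = 0)
-26*H(Q)*37 = -26*0*37 = 0*37 = 0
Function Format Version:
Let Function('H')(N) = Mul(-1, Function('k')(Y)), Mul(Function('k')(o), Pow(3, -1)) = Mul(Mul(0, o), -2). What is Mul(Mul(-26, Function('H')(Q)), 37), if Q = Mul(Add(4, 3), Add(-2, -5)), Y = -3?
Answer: 0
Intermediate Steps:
Q = -49 (Q = Mul(7, -7) = -49)
Function('k')(o) = 0 (Function('k')(o) = Mul(3, Mul(Mul(0, o), -2)) = Mul(3, Mul(0, -2)) = Mul(3, 0) = 0)
Function('H')(N) = 0 (Function('H')(N) = Mul(-1, 0) = 0)
Mul(Mul(-26, Function('H')(Q)), 37) = Mul(Mul(-26, 0), 37) = Mul(0, 37) = 0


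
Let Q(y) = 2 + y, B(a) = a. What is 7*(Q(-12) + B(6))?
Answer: -28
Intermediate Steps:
7*(Q(-12) + B(6)) = 7*((2 - 12) + 6) = 7*(-10 + 6) = 7*(-4) = -28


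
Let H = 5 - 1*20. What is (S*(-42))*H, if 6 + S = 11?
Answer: 3150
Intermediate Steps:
H = -15 (H = 5 - 20 = -15)
S = 5 (S = -6 + 11 = 5)
(S*(-42))*H = (5*(-42))*(-15) = -210*(-15) = 3150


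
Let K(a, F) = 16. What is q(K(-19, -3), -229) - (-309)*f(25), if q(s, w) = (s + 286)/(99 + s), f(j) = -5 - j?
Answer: -1065748/115 ≈ -9267.4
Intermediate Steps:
q(s, w) = (286 + s)/(99 + s)
q(K(-19, -3), -229) - (-309)*f(25) = (286 + 16)/(99 + 16) - (-309)*(-5 - 1*25) = 302/115 - (-309)*(-5 - 25) = (1/115)*302 - (-309)*(-30) = 302/115 - 1*9270 = 302/115 - 9270 = -1065748/115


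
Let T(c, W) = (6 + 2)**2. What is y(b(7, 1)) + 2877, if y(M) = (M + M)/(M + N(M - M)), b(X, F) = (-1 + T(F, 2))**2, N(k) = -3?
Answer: 1903020/661 ≈ 2879.0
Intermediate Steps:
T(c, W) = 64 (T(c, W) = 8**2 = 64)
b(X, F) = 3969 (b(X, F) = (-1 + 64)**2 = 63**2 = 3969)
y(M) = 2*M/(-3 + M) (y(M) = (M + M)/(M - 3) = (2*M)/(-3 + M) = 2*M/(-3 + M))
y(b(7, 1)) + 2877 = 2*3969/(-3 + 3969) + 2877 = 2*3969/3966 + 2877 = 2*3969*(1/3966) + 2877 = 1323/661 + 2877 = 1903020/661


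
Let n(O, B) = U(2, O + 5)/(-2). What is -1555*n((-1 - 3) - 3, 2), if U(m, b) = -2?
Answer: -1555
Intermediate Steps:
n(O, B) = 1 (n(O, B) = -2/(-2) = -2*(-1/2) = 1)
-1555*n((-1 - 3) - 3, 2) = -1555*1 = -1555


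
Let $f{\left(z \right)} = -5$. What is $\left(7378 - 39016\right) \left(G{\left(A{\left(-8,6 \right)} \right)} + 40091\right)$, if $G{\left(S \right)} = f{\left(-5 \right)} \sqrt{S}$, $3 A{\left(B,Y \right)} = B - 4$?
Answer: $-1268399058 + 316380 i \approx -1.2684 \cdot 10^{9} + 3.1638 \cdot 10^{5} i$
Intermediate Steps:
$A{\left(B,Y \right)} = - \frac{4}{3} + \frac{B}{3}$ ($A{\left(B,Y \right)} = \frac{B - 4}{3} = \frac{-4 + B}{3} = - \frac{4}{3} + \frac{B}{3}$)
$G{\left(S \right)} = - 5 \sqrt{S}$
$\left(7378 - 39016\right) \left(G{\left(A{\left(-8,6 \right)} \right)} + 40091\right) = \left(7378 - 39016\right) \left(- 5 \sqrt{- \frac{4}{3} + \frac{1}{3} \left(-8\right)} + 40091\right) = - 31638 \left(- 5 \sqrt{- \frac{4}{3} - \frac{8}{3}} + 40091\right) = - 31638 \left(- 5 \sqrt{-4} + 40091\right) = - 31638 \left(- 5 \cdot 2 i + 40091\right) = - 31638 \left(- 10 i + 40091\right) = - 31638 \left(40091 - 10 i\right) = -1268399058 + 316380 i$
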